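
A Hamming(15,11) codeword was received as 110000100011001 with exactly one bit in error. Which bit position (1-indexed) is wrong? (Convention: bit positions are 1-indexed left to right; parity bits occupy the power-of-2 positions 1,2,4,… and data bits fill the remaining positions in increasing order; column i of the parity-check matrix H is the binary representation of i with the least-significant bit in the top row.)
Syndrome s = H · r^T (mod 2), r = 110000100011001:
  s[0] = (101010101010101)·(110000100011001) mod 2 = 1+0+0+0+0+0+1+0+0+0+1+0+0+0+1 mod 2 = 0
  s[1] = (011001100110011)·(110000100011001) mod 2 = 0+1+0+0+0+0+1+0+0+0+1+0+0+0+1 mod 2 = 0
  s[2] = (000111100001111)·(110000100011001) mod 2 = 0+0+0+0+0+0+1+0+0+0+0+1+0+0+1 mod 2 = 1
  s[3] = (000000011111111)·(110000100011001) mod 2 = 0+0+0+0+0+0+0+0+0+0+1+1+0+0+1 mod 2 = 1
Syndrome = 0011
Column i of H is the binary representation of i, so the syndrome is the binary index of the flipped bit.
Read s = 0011 with s[0] as LSB: 0·2^0 + 0·2^1 + 1·2^2 + 1·2^3 = 12.
Error is at bit position 12.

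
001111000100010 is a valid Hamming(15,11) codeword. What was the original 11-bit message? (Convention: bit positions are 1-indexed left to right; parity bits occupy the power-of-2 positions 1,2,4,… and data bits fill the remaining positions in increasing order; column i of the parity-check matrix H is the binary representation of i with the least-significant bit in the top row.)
Parity bits occupy power-of-2 positions; data bits are at positions {3,5,6,7,9,10,11,12,13,14,15} (1-indexed).
Extract: c[3]=1 c[5]=1 c[6]=1 c[7]=0 c[9]=0 c[10]=1 c[11]=0 c[12]=0 c[13]=0 c[14]=1 c[15]=0
Data = 11100100010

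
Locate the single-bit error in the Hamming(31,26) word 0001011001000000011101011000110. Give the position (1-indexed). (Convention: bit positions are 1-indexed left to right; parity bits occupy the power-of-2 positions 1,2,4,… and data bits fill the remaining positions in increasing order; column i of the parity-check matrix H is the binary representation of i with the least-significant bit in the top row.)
Syndrome s = H · r^T (mod 2), r = 0001011001000000011101011000110:
  s[0] = (1010101010101010101010101010101)·(0001011001000000011101011000110) mod 2 = 0+0+0+0+0+0+1+0+0+0+0+0+0+0+0+0+0+0+1+0+0+0+0+0+1+0+0+0+1+0+0 mod 2 = 0
  s[1] = (0110011001100110011001100110011)·(0001011001000000011101011000110) mod 2 = 0+0+0+0+0+1+1+0+0+1+0+0+0+0+0+0+0+1+1+0+0+1+0+0+0+0+0+0+0+1+0 mod 2 = 1
  s[2] = (0001111000011110000111100001111)·(0001011001000000011101011000110) mod 2 = 0+0+0+1+0+1+1+0+0+0+0+0+0+0+0+0+0+0+0+1+0+1+0+0+0+0+0+0+1+1+0 mod 2 = 1
  s[3] = (0000000111111110000000011111111)·(0001011001000000011101011000110) mod 2 = 0+0+0+0+0+0+0+0+0+1+0+0+0+0+0+0+0+0+0+0+0+0+0+1+1+0+0+0+1+1+0 mod 2 = 1
  s[4] = (0000000000000001111111111111111)·(0001011001000000011101011000110) mod 2 = 0+0+0+0+0+0+0+0+0+0+0+0+0+0+0+0+0+1+1+1+0+1+0+1+1+0+0+0+1+1+0 mod 2 = 0
Syndrome = 01110
Column i of H is the binary representation of i, so the syndrome is the binary index of the flipped bit.
Read s = 01110 with s[0] as LSB: 0·2^0 + 1·2^1 + 1·2^2 + 1·2^3 + 0·2^4 = 14.
Error is at bit position 14.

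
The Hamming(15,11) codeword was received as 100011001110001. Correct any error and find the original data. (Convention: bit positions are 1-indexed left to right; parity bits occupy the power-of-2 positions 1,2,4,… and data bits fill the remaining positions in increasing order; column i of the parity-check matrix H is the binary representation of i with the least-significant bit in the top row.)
Syndrome s = H · r^T (mod 2), r = 100011001110001:
  s[0] = (101010101010101)·(100011001110001) mod 2 = 1+0+0+0+1+0+0+0+1+0+1+0+0+0+1 mod 2 = 1
  s[1] = (011001100110011)·(100011001110001) mod 2 = 0+0+0+0+0+1+0+0+0+1+1+0+0+0+1 mod 2 = 0
  s[2] = (000111100001111)·(100011001110001) mod 2 = 0+0+0+0+1+1+0+0+0+0+0+0+0+0+1 mod 2 = 1
  s[3] = (000000011111111)·(100011001110001) mod 2 = 0+0+0+0+0+0+0+0+1+1+1+0+0+0+1 mod 2 = 0
Syndrome = 1010
Column 5 of H equals this syndrome → error at bit 5 (1-indexed).
Flip bit 5: 100011001110001 → 100001001110001
Extract data bits at positions {3,5,6,7,9,10,11,12,13,14,15}: 00101110001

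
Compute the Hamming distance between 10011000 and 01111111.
XOR = 11100111, count of 1s = 6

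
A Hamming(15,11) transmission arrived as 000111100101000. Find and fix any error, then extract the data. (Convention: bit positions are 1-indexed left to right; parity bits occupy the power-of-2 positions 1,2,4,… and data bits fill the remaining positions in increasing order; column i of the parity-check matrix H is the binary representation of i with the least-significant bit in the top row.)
Syndrome s = H · r^T (mod 2), r = 000111100101000:
  s[0] = (101010101010101)·(000111100101000) mod 2 = 0+0+0+0+1+0+1+0+0+0+0+0+0+0+0 mod 2 = 0
  s[1] = (011001100110011)·(000111100101000) mod 2 = 0+0+0+0+0+1+1+0+0+1+0+0+0+0+0 mod 2 = 1
  s[2] = (000111100001111)·(000111100101000) mod 2 = 0+0+0+1+1+1+1+0+0+0+0+1+0+0+0 mod 2 = 1
  s[3] = (000000011111111)·(000111100101000) mod 2 = 0+0+0+0+0+0+0+0+0+1+0+1+0+0+0 mod 2 = 0
Syndrome = 0110
Column 6 of H equals this syndrome → error at bit 6 (1-indexed).
Flip bit 6: 000111100101000 → 000110100101000
Extract data bits at positions {3,5,6,7,9,10,11,12,13,14,15}: 01010101000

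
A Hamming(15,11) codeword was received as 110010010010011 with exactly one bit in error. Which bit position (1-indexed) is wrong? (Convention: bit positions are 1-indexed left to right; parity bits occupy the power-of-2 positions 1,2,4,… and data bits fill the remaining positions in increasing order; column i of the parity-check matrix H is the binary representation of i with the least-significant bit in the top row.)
Syndrome s = H · r^T (mod 2), r = 110010010010011:
  s[0] = (101010101010101)·(110010010010011) mod 2 = 1+0+0+0+1+0+0+0+0+0+1+0+0+0+1 mod 2 = 0
  s[1] = (011001100110011)·(110010010010011) mod 2 = 0+1+0+0+0+0+0+0+0+0+1+0+0+1+1 mod 2 = 0
  s[2] = (000111100001111)·(110010010010011) mod 2 = 0+0+0+0+1+0+0+0+0+0+0+0+0+1+1 mod 2 = 1
  s[3] = (000000011111111)·(110010010010011) mod 2 = 0+0+0+0+0+0+0+1+0+0+1+0+0+1+1 mod 2 = 0
Syndrome = 0010
Column i of H is the binary representation of i, so the syndrome is the binary index of the flipped bit.
Read s = 0010 with s[0] as LSB: 0·2^0 + 0·2^1 + 1·2^2 + 0·2^3 = 4.
Error is at bit position 4.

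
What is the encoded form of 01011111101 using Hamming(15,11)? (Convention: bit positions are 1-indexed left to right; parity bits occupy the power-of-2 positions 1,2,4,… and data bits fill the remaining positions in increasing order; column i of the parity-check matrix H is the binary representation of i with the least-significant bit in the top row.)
Codeword c = d · G (mod 2), d = 01011111101:
  c[0] = d·G[:,0] = (01011111101)·(11011010101) mod 2 = 0+1+0+1+1+0+1+0+1+0+1 mod 2 = 0
  c[1] = d·G[:,1] = (01011111101)·(10110110011) mod 2 = 0+0+0+1+0+1+1+0+0+0+1 mod 2 = 0
  c[2] = d·G[:,2] = (01011111101)·(10000000000) mod 2 = 0+0+0+0+0+0+0+0+0+0+0 mod 2 = 0
  c[3] = d·G[:,3] = (01011111101)·(01110001111) mod 2 = 0+1+0+1+0+0+0+1+1+0+1 mod 2 = 1
  c[4] = d·G[:,4] = (01011111101)·(01000000000) mod 2 = 0+1+0+0+0+0+0+0+0+0+0 mod 2 = 1
  c[5] = d·G[:,5] = (01011111101)·(00100000000) mod 2 = 0+0+0+0+0+0+0+0+0+0+0 mod 2 = 0
  c[6] = d·G[:,6] = (01011111101)·(00010000000) mod 2 = 0+0+0+1+0+0+0+0+0+0+0 mod 2 = 1
  c[7] = d·G[:,7] = (01011111101)·(00001111111) mod 2 = 0+0+0+0+1+1+1+1+1+0+1 mod 2 = 0
  c[8] = d·G[:,8] = (01011111101)·(00001000000) mod 2 = 0+0+0+0+1+0+0+0+0+0+0 mod 2 = 1
  c[9] = d·G[:,9] = (01011111101)·(00000100000) mod 2 = 0+0+0+0+0+1+0+0+0+0+0 mod 2 = 1
  c[10] = d·G[:,10] = (01011111101)·(00000010000) mod 2 = 0+0+0+0+0+0+1+0+0+0+0 mod 2 = 1
  c[11] = d·G[:,11] = (01011111101)·(00000001000) mod 2 = 0+0+0+0+0+0+0+1+0+0+0 mod 2 = 1
  c[12] = d·G[:,12] = (01011111101)·(00000000100) mod 2 = 0+0+0+0+0+0+0+0+1+0+0 mod 2 = 1
  c[13] = d·G[:,13] = (01011111101)·(00000000010) mod 2 = 0+0+0+0+0+0+0+0+0+0+0 mod 2 = 0
  c[14] = d·G[:,14] = (01011111101)·(00000000001) mod 2 = 0+0+0+0+0+0+0+0+0+0+1 mod 2 = 1
Codeword = 000110101111101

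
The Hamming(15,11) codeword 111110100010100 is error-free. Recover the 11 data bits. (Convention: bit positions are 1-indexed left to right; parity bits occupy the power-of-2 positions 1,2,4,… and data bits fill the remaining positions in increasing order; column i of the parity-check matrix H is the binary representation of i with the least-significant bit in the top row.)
Parity bits occupy power-of-2 positions; data bits are at positions {3,5,6,7,9,10,11,12,13,14,15} (1-indexed).
Extract: c[3]=1 c[5]=1 c[6]=0 c[7]=1 c[9]=0 c[10]=0 c[11]=1 c[12]=0 c[13]=1 c[14]=0 c[15]=0
Data = 11010010100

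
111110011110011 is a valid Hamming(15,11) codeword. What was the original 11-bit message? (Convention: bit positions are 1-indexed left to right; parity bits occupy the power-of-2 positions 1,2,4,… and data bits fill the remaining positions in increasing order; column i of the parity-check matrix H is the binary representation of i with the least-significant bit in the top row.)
Parity bits occupy power-of-2 positions; data bits are at positions {3,5,6,7,9,10,11,12,13,14,15} (1-indexed).
Extract: c[3]=1 c[5]=1 c[6]=0 c[7]=0 c[9]=1 c[10]=1 c[11]=1 c[12]=0 c[13]=0 c[14]=1 c[15]=1
Data = 11001110011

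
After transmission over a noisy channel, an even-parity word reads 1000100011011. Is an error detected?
Sum of received bits: 1+0+0+0+1+0+0+0+1+1+0+1+1 = 6; 6 mod 2 = 0. Result is 0 → no error detected.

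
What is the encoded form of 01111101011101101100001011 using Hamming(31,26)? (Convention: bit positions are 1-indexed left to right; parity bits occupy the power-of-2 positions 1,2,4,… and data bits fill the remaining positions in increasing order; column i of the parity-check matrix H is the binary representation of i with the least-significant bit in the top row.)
Codeword c = d · G (mod 2), d = 01111101011101101100001011:
  c[0] = d·G[:,0] = (01111101011101101100001011)·(11011010101101010101010101) mod 2 = 0+1+0+1+1+0+0+0+0+0+1+1+0+1+0+0+0+1+0+0+0+0+0+0+0+1 mod 2 = 0
  c[1] = d·G[:,1] = (01111101011101101100001011)·(10110110011011001100110011) mod 2 = 0+0+1+1+0+1+0+0+0+1+1+0+0+1+0+0+1+1+0+0+0+0+0+0+1+1 mod 2 = 0
  c[2] = d·G[:,2] = (01111101011101101100001011)·(10000000000000000000000000) mod 2 = 0+0+0+0+0+0+0+0+0+0+0+0+0+0+0+0+0+0+0+0+0+0+0+0+0+0 mod 2 = 0
  c[3] = d·G[:,3] = (01111101011101101100001011)·(01110001111000111100001111) mod 2 = 0+1+1+1+0+0+0+1+0+1+1+0+0+0+1+0+1+1+0+0+0+0+1+0+1+1 mod 2 = 0
  c[4] = d·G[:,4] = (01111101011101101100001011)·(01000000000000000000000000) mod 2 = 0+1+0+0+0+0+0+0+0+0+0+0+0+0+0+0+0+0+0+0+0+0+0+0+0+0 mod 2 = 1
  c[5] = d·G[:,5] = (01111101011101101100001011)·(00100000000000000000000000) mod 2 = 0+0+1+0+0+0+0+0+0+0+0+0+0+0+0+0+0+0+0+0+0+0+0+0+0+0 mod 2 = 1
  c[6] = d·G[:,6] = (01111101011101101100001011)·(00010000000000000000000000) mod 2 = 0+0+0+1+0+0+0+0+0+0+0+0+0+0+0+0+0+0+0+0+0+0+0+0+0+0 mod 2 = 1
  c[7] = d·G[:,7] = (01111101011101101100001011)·(00001111111000000011111111) mod 2 = 0+0+0+0+1+1+0+1+0+1+1+0+0+0+0+0+0+0+0+0+0+0+1+0+1+1 mod 2 = 0
  c[8] = d·G[:,8] = (01111101011101101100001011)·(00001000000000000000000000) mod 2 = 0+0+0+0+1+0+0+0+0+0+0+0+0+0+0+0+0+0+0+0+0+0+0+0+0+0 mod 2 = 1
  c[9] = d·G[:,9] = (01111101011101101100001011)·(00000100000000000000000000) mod 2 = 0+0+0+0+0+1+0+0+0+0+0+0+0+0+0+0+0+0+0+0+0+0+0+0+0+0 mod 2 = 1
  c[10] = d·G[:,10] = (01111101011101101100001011)·(00000010000000000000000000) mod 2 = 0+0+0+0+0+0+0+0+0+0+0+0+0+0+0+0+0+0+0+0+0+0+0+0+0+0 mod 2 = 0
  c[11] = d·G[:,11] = (01111101011101101100001011)·(00000001000000000000000000) mod 2 = 0+0+0+0+0+0+0+1+0+0+0+0+0+0+0+0+0+0+0+0+0+0+0+0+0+0 mod 2 = 1
  c[12] = d·G[:,12] = (01111101011101101100001011)·(00000000100000000000000000) mod 2 = 0+0+0+0+0+0+0+0+0+0+0+0+0+0+0+0+0+0+0+0+0+0+0+0+0+0 mod 2 = 0
  c[13] = d·G[:,13] = (01111101011101101100001011)·(00000000010000000000000000) mod 2 = 0+0+0+0+0+0+0+0+0+1+0+0+0+0+0+0+0+0+0+0+0+0+0+0+0+0 mod 2 = 1
  c[14] = d·G[:,14] = (01111101011101101100001011)·(00000000001000000000000000) mod 2 = 0+0+0+0+0+0+0+0+0+0+1+0+0+0+0+0+0+0+0+0+0+0+0+0+0+0 mod 2 = 1
  c[15] = d·G[:,15] = (01111101011101101100001011)·(00000000000111111111111111) mod 2 = 0+0+0+0+0+0+0+0+0+0+0+1+0+1+1+0+1+1+0+0+0+0+1+0+1+1 mod 2 = 0
  c[16] = d·G[:,16] = (01111101011101101100001011)·(00000000000100000000000000) mod 2 = 0+0+0+0+0+0+0+0+0+0+0+1+0+0+0+0+0+0+0+0+0+0+0+0+0+0 mod 2 = 1
  c[17] = d·G[:,17] = (01111101011101101100001011)·(00000000000010000000000000) mod 2 = 0+0+0+0+0+0+0+0+0+0+0+0+0+0+0+0+0+0+0+0+0+0+0+0+0+0 mod 2 = 0
  c[18] = d·G[:,18] = (01111101011101101100001011)·(00000000000001000000000000) mod 2 = 0+0+0+0+0+0+0+0+0+0+0+0+0+1+0+0+0+0+0+0+0+0+0+0+0+0 mod 2 = 1
  c[19] = d·G[:,19] = (01111101011101101100001011)·(00000000000000100000000000) mod 2 = 0+0+0+0+0+0+0+0+0+0+0+0+0+0+1+0+0+0+0+0+0+0+0+0+0+0 mod 2 = 1
  c[20] = d·G[:,20] = (01111101011101101100001011)·(00000000000000010000000000) mod 2 = 0+0+0+0+0+0+0+0+0+0+0+0+0+0+0+0+0+0+0+0+0+0+0+0+0+0 mod 2 = 0
  c[21] = d·G[:,21] = (01111101011101101100001011)·(00000000000000001000000000) mod 2 = 0+0+0+0+0+0+0+0+0+0+0+0+0+0+0+0+1+0+0+0+0+0+0+0+0+0 mod 2 = 1
  c[22] = d·G[:,22] = (01111101011101101100001011)·(00000000000000000100000000) mod 2 = 0+0+0+0+0+0+0+0+0+0+0+0+0+0+0+0+0+1+0+0+0+0+0+0+0+0 mod 2 = 1
  c[23] = d·G[:,23] = (01111101011101101100001011)·(00000000000000000010000000) mod 2 = 0+0+0+0+0+0+0+0+0+0+0+0+0+0+0+0+0+0+0+0+0+0+0+0+0+0 mod 2 = 0
  c[24] = d·G[:,24] = (01111101011101101100001011)·(00000000000000000001000000) mod 2 = 0+0+0+0+0+0+0+0+0+0+0+0+0+0+0+0+0+0+0+0+0+0+0+0+0+0 mod 2 = 0
  c[25] = d·G[:,25] = (01111101011101101100001011)·(00000000000000000000100000) mod 2 = 0+0+0+0+0+0+0+0+0+0+0+0+0+0+0+0+0+0+0+0+0+0+0+0+0+0 mod 2 = 0
  c[26] = d·G[:,26] = (01111101011101101100001011)·(00000000000000000000010000) mod 2 = 0+0+0+0+0+0+0+0+0+0+0+0+0+0+0+0+0+0+0+0+0+0+0+0+0+0 mod 2 = 0
  c[27] = d·G[:,27] = (01111101011101101100001011)·(00000000000000000000001000) mod 2 = 0+0+0+0+0+0+0+0+0+0+0+0+0+0+0+0+0+0+0+0+0+0+1+0+0+0 mod 2 = 1
  c[28] = d·G[:,28] = (01111101011101101100001011)·(00000000000000000000000100) mod 2 = 0+0+0+0+0+0+0+0+0+0+0+0+0+0+0+0+0+0+0+0+0+0+0+0+0+0 mod 2 = 0
  c[29] = d·G[:,29] = (01111101011101101100001011)·(00000000000000000000000010) mod 2 = 0+0+0+0+0+0+0+0+0+0+0+0+0+0+0+0+0+0+0+0+0+0+0+0+1+0 mod 2 = 1
  c[30] = d·G[:,30] = (01111101011101101100001011)·(00000000000000000000000001) mod 2 = 0+0+0+0+0+0+0+0+0+0+0+0+0+0+0+0+0+0+0+0+0+0+0+0+0+1 mod 2 = 1
Codeword = 0000111011010110101101100001011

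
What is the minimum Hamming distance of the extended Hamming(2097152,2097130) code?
d_min = 4 (adding an overall parity bit to Hamming(2097151,2097130) raises d_min from 3 to 4).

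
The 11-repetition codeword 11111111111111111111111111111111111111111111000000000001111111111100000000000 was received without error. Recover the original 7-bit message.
Split into 11-bit blocks: 11111111111 11111111111 11111111111 11111111111 00000000000 11111111111 00000000000
Data = 1111010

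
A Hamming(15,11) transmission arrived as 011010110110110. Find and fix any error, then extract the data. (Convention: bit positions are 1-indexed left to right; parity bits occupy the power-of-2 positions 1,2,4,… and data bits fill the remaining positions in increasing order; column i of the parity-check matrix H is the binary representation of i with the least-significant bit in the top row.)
Syndrome s = H · r^T (mod 2), r = 011010110110110:
  s[0] = (101010101010101)·(011010110110110) mod 2 = 0+0+1+0+1+0+1+0+0+0+1+0+1+0+0 mod 2 = 1
  s[1] = (011001100110011)·(011010110110110) mod 2 = 0+1+1+0+0+0+1+0+0+1+1+0+0+1+0 mod 2 = 0
  s[2] = (000111100001111)·(011010110110110) mod 2 = 0+0+0+0+1+0+1+0+0+0+0+0+1+1+0 mod 2 = 0
  s[3] = (000000011111111)·(011010110110110) mod 2 = 0+0+0+0+0+0+0+1+0+1+1+0+1+1+0 mod 2 = 1
Syndrome = 1001
Column 9 of H equals this syndrome → error at bit 9 (1-indexed).
Flip bit 9: 011010110110110 → 011010111110110
Extract data bits at positions {3,5,6,7,9,10,11,12,13,14,15}: 11011110110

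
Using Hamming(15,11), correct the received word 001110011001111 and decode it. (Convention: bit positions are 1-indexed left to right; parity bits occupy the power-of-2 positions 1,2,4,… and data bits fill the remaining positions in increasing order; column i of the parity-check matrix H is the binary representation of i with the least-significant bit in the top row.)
Syndrome s = H · r^T (mod 2), r = 001110011001111:
  s[0] = (101010101010101)·(001110011001111) mod 2 = 0+0+1+0+1+0+0+0+1+0+0+0+1+0+1 mod 2 = 1
  s[1] = (011001100110011)·(001110011001111) mod 2 = 0+0+1+0+0+0+0+0+0+0+0+0+0+1+1 mod 2 = 1
  s[2] = (000111100001111)·(001110011001111) mod 2 = 0+0+0+1+1+0+0+0+0+0+0+1+1+1+1 mod 2 = 0
  s[3] = (000000011111111)·(001110011001111) mod 2 = 0+0+0+0+0+0+0+1+1+0+0+1+1+1+1 mod 2 = 0
Syndrome = 1100
Column 3 of H equals this syndrome → error at bit 3 (1-indexed).
Flip bit 3: 001110011001111 → 000110011001111
Extract data bits at positions {3,5,6,7,9,10,11,12,13,14,15}: 01001001111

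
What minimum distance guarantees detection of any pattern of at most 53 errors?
Detecting e errors requires d_min ≥ e + 1 = 53 + 1 = 54.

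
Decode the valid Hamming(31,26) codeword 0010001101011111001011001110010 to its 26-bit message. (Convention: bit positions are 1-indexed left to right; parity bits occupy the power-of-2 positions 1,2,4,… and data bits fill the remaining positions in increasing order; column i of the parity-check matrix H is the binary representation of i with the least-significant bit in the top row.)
Parity bits occupy power-of-2 positions; data bits are at positions {3,5,6,7,9,10,11,12,13,14,15,17,18,19,20,21,22,23,24,25,26,27,28,29,30,31} (1-indexed).
Extract: c[3]=1 c[5]=0 c[6]=0 c[7]=1 c[9]=0 c[10]=1 c[11]=0 c[12]=1 c[13]=1 c[14]=1 c[15]=1 c[17]=0 c[18]=0 c[19]=1 c[20]=0 c[21]=1 c[22]=1 c[23]=0 c[24]=0 c[25]=1 c[26]=1 c[27]=1 c[28]=0 c[29]=0 c[30]=1 c[31]=0
Data = 10010101111001011001110010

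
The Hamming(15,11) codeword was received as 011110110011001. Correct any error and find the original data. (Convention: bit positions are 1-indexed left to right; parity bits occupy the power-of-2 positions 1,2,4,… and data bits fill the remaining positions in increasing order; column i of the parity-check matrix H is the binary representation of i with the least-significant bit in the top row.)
Syndrome s = H · r^T (mod 2), r = 011110110011001:
  s[0] = (101010101010101)·(011110110011001) mod 2 = 0+0+1+0+1+0+1+0+0+0+1+0+0+0+1 mod 2 = 1
  s[1] = (011001100110011)·(011110110011001) mod 2 = 0+1+1+0+0+0+1+0+0+0+1+0+0+0+1 mod 2 = 1
  s[2] = (000111100001111)·(011110110011001) mod 2 = 0+0+0+1+1+0+1+0+0+0+0+1+0+0+1 mod 2 = 1
  s[3] = (000000011111111)·(011110110011001) mod 2 = 0+0+0+0+0+0+0+1+0+0+1+1+0+0+1 mod 2 = 0
Syndrome = 1110
Column 7 of H equals this syndrome → error at bit 7 (1-indexed).
Flip bit 7: 011110110011001 → 011110010011001
Extract data bits at positions {3,5,6,7,9,10,11,12,13,14,15}: 11000011001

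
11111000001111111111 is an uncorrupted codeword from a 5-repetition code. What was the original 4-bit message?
Split into 5-bit blocks: 11111 00000 11111 11111
Data = 1011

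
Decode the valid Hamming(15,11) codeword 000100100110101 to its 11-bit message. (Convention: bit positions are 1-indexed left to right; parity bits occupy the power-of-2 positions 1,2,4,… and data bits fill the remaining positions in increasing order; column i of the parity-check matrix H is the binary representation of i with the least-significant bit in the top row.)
Parity bits occupy power-of-2 positions; data bits are at positions {3,5,6,7,9,10,11,12,13,14,15} (1-indexed).
Extract: c[3]=0 c[5]=0 c[6]=0 c[7]=1 c[9]=0 c[10]=1 c[11]=1 c[12]=0 c[13]=1 c[14]=0 c[15]=1
Data = 00010110101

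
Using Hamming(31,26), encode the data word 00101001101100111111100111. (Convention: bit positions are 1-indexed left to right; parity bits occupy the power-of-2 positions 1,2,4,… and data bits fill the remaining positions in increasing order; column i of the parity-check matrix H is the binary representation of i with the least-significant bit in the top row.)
Codeword c = d · G (mod 2), d = 00101001101100111111100111:
  c[0] = d·G[:,0] = (00101001101100111111100111)·(11011010101101010101010101) mod 2 = 0+0+0+0+1+0+0+0+1+0+1+1+0+0+0+1+0+1+0+1+0+0+0+1+0+1 mod 2 = 1
  c[1] = d·G[:,1] = (00101001101100111111100111)·(10110110011011001100110011) mod 2 = 0+0+1+0+0+0+0+0+0+0+1+0+0+0+0+0+1+1+0+0+1+0+0+0+1+1 mod 2 = 1
  c[2] = d·G[:,2] = (00101001101100111111100111)·(10000000000000000000000000) mod 2 = 0+0+0+0+0+0+0+0+0+0+0+0+0+0+0+0+0+0+0+0+0+0+0+0+0+0 mod 2 = 0
  c[3] = d·G[:,3] = (00101001101100111111100111)·(01110001111000111100001111) mod 2 = 0+0+1+0+0+0+0+1+1+0+1+0+0+0+1+1+1+1+0+0+0+0+0+1+1+1 mod 2 = 1
  c[4] = d·G[:,4] = (00101001101100111111100111)·(01000000000000000000000000) mod 2 = 0+0+0+0+0+0+0+0+0+0+0+0+0+0+0+0+0+0+0+0+0+0+0+0+0+0 mod 2 = 0
  c[5] = d·G[:,5] = (00101001101100111111100111)·(00100000000000000000000000) mod 2 = 0+0+1+0+0+0+0+0+0+0+0+0+0+0+0+0+0+0+0+0+0+0+0+0+0+0 mod 2 = 1
  c[6] = d·G[:,6] = (00101001101100111111100111)·(00010000000000000000000000) mod 2 = 0+0+0+0+0+0+0+0+0+0+0+0+0+0+0+0+0+0+0+0+0+0+0+0+0+0 mod 2 = 0
  c[7] = d·G[:,7] = (00101001101100111111100111)·(00001111111000000011111111) mod 2 = 0+0+0+0+1+0+0+1+1+0+1+0+0+0+0+0+0+0+1+1+1+0+0+1+1+1 mod 2 = 0
  c[8] = d·G[:,8] = (00101001101100111111100111)·(00001000000000000000000000) mod 2 = 0+0+0+0+1+0+0+0+0+0+0+0+0+0+0+0+0+0+0+0+0+0+0+0+0+0 mod 2 = 1
  c[9] = d·G[:,9] = (00101001101100111111100111)·(00000100000000000000000000) mod 2 = 0+0+0+0+0+0+0+0+0+0+0+0+0+0+0+0+0+0+0+0+0+0+0+0+0+0 mod 2 = 0
  c[10] = d·G[:,10] = (00101001101100111111100111)·(00000010000000000000000000) mod 2 = 0+0+0+0+0+0+0+0+0+0+0+0+0+0+0+0+0+0+0+0+0+0+0+0+0+0 mod 2 = 0
  c[11] = d·G[:,11] = (00101001101100111111100111)·(00000001000000000000000000) mod 2 = 0+0+0+0+0+0+0+1+0+0+0+0+0+0+0+0+0+0+0+0+0+0+0+0+0+0 mod 2 = 1
  c[12] = d·G[:,12] = (00101001101100111111100111)·(00000000100000000000000000) mod 2 = 0+0+0+0+0+0+0+0+1+0+0+0+0+0+0+0+0+0+0+0+0+0+0+0+0+0 mod 2 = 1
  c[13] = d·G[:,13] = (00101001101100111111100111)·(00000000010000000000000000) mod 2 = 0+0+0+0+0+0+0+0+0+0+0+0+0+0+0+0+0+0+0+0+0+0+0+0+0+0 mod 2 = 0
  c[14] = d·G[:,14] = (00101001101100111111100111)·(00000000001000000000000000) mod 2 = 0+0+0+0+0+0+0+0+0+0+1+0+0+0+0+0+0+0+0+0+0+0+0+0+0+0 mod 2 = 1
  c[15] = d·G[:,15] = (00101001101100111111100111)·(00000000000111111111111111) mod 2 = 0+0+0+0+0+0+0+0+0+0+0+1+0+0+1+1+1+1+1+1+1+0+0+1+1+1 mod 2 = 1
  c[16] = d·G[:,16] = (00101001101100111111100111)·(00000000000100000000000000) mod 2 = 0+0+0+0+0+0+0+0+0+0+0+1+0+0+0+0+0+0+0+0+0+0+0+0+0+0 mod 2 = 1
  c[17] = d·G[:,17] = (00101001101100111111100111)·(00000000000010000000000000) mod 2 = 0+0+0+0+0+0+0+0+0+0+0+0+0+0+0+0+0+0+0+0+0+0+0+0+0+0 mod 2 = 0
  c[18] = d·G[:,18] = (00101001101100111111100111)·(00000000000001000000000000) mod 2 = 0+0+0+0+0+0+0+0+0+0+0+0+0+0+0+0+0+0+0+0+0+0+0+0+0+0 mod 2 = 0
  c[19] = d·G[:,19] = (00101001101100111111100111)·(00000000000000100000000000) mod 2 = 0+0+0+0+0+0+0+0+0+0+0+0+0+0+1+0+0+0+0+0+0+0+0+0+0+0 mod 2 = 1
  c[20] = d·G[:,20] = (00101001101100111111100111)·(00000000000000010000000000) mod 2 = 0+0+0+0+0+0+0+0+0+0+0+0+0+0+0+1+0+0+0+0+0+0+0+0+0+0 mod 2 = 1
  c[21] = d·G[:,21] = (00101001101100111111100111)·(00000000000000001000000000) mod 2 = 0+0+0+0+0+0+0+0+0+0+0+0+0+0+0+0+1+0+0+0+0+0+0+0+0+0 mod 2 = 1
  c[22] = d·G[:,22] = (00101001101100111111100111)·(00000000000000000100000000) mod 2 = 0+0+0+0+0+0+0+0+0+0+0+0+0+0+0+0+0+1+0+0+0+0+0+0+0+0 mod 2 = 1
  c[23] = d·G[:,23] = (00101001101100111111100111)·(00000000000000000010000000) mod 2 = 0+0+0+0+0+0+0+0+0+0+0+0+0+0+0+0+0+0+1+0+0+0+0+0+0+0 mod 2 = 1
  c[24] = d·G[:,24] = (00101001101100111111100111)·(00000000000000000001000000) mod 2 = 0+0+0+0+0+0+0+0+0+0+0+0+0+0+0+0+0+0+0+1+0+0+0+0+0+0 mod 2 = 1
  c[25] = d·G[:,25] = (00101001101100111111100111)·(00000000000000000000100000) mod 2 = 0+0+0+0+0+0+0+0+0+0+0+0+0+0+0+0+0+0+0+0+1+0+0+0+0+0 mod 2 = 1
  c[26] = d·G[:,26] = (00101001101100111111100111)·(00000000000000000000010000) mod 2 = 0+0+0+0+0+0+0+0+0+0+0+0+0+0+0+0+0+0+0+0+0+0+0+0+0+0 mod 2 = 0
  c[27] = d·G[:,27] = (00101001101100111111100111)·(00000000000000000000001000) mod 2 = 0+0+0+0+0+0+0+0+0+0+0+0+0+0+0+0+0+0+0+0+0+0+0+0+0+0 mod 2 = 0
  c[28] = d·G[:,28] = (00101001101100111111100111)·(00000000000000000000000100) mod 2 = 0+0+0+0+0+0+0+0+0+0+0+0+0+0+0+0+0+0+0+0+0+0+0+1+0+0 mod 2 = 1
  c[29] = d·G[:,29] = (00101001101100111111100111)·(00000000000000000000000010) mod 2 = 0+0+0+0+0+0+0+0+0+0+0+0+0+0+0+0+0+0+0+0+0+0+0+0+1+0 mod 2 = 1
  c[30] = d·G[:,30] = (00101001101100111111100111)·(00000000000000000000000001) mod 2 = 0+0+0+0+0+0+0+0+0+0+0+0+0+0+0+0+0+0+0+0+0+0+0+0+0+1 mod 2 = 1
Codeword = 1101010010011011100111111100111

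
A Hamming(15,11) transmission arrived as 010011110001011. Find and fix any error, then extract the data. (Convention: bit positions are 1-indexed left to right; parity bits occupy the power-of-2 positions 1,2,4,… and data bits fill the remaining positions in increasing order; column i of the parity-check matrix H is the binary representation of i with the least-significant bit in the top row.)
Syndrome s = H · r^T (mod 2), r = 010011110001011:
  s[0] = (101010101010101)·(010011110001011) mod 2 = 0+0+0+0+1+0+1+0+0+0+0+0+0+0+1 mod 2 = 1
  s[1] = (011001100110011)·(010011110001011) mod 2 = 0+1+0+0+0+1+1+0+0+0+0+0+0+1+1 mod 2 = 1
  s[2] = (000111100001111)·(010011110001011) mod 2 = 0+0+0+0+1+1+1+0+0+0+0+1+0+1+1 mod 2 = 0
  s[3] = (000000011111111)·(010011110001011) mod 2 = 0+0+0+0+0+0+0+1+0+0+0+1+0+1+1 mod 2 = 0
Syndrome = 1100
Column 3 of H equals this syndrome → error at bit 3 (1-indexed).
Flip bit 3: 010011110001011 → 011011110001011
Extract data bits at positions {3,5,6,7,9,10,11,12,13,14,15}: 11110001011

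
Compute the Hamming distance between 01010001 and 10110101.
XOR = 11100100, count of 1s = 4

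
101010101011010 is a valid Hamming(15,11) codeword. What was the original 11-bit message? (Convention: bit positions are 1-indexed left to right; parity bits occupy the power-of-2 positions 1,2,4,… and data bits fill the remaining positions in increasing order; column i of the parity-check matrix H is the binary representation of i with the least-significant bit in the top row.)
Parity bits occupy power-of-2 positions; data bits are at positions {3,5,6,7,9,10,11,12,13,14,15} (1-indexed).
Extract: c[3]=1 c[5]=1 c[6]=0 c[7]=1 c[9]=1 c[10]=0 c[11]=1 c[12]=1 c[13]=0 c[14]=1 c[15]=0
Data = 11011011010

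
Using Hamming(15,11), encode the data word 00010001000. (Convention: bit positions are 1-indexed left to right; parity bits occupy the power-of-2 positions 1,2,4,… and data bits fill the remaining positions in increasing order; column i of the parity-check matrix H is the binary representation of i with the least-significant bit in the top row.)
Codeword c = d · G (mod 2), d = 00010001000:
  c[0] = d·G[:,0] = (00010001000)·(11011010101) mod 2 = 0+0+0+1+0+0+0+0+0+0+0 mod 2 = 1
  c[1] = d·G[:,1] = (00010001000)·(10110110011) mod 2 = 0+0+0+1+0+0+0+0+0+0+0 mod 2 = 1
  c[2] = d·G[:,2] = (00010001000)·(10000000000) mod 2 = 0+0+0+0+0+0+0+0+0+0+0 mod 2 = 0
  c[3] = d·G[:,3] = (00010001000)·(01110001111) mod 2 = 0+0+0+1+0+0+0+1+0+0+0 mod 2 = 0
  c[4] = d·G[:,4] = (00010001000)·(01000000000) mod 2 = 0+0+0+0+0+0+0+0+0+0+0 mod 2 = 0
  c[5] = d·G[:,5] = (00010001000)·(00100000000) mod 2 = 0+0+0+0+0+0+0+0+0+0+0 mod 2 = 0
  c[6] = d·G[:,6] = (00010001000)·(00010000000) mod 2 = 0+0+0+1+0+0+0+0+0+0+0 mod 2 = 1
  c[7] = d·G[:,7] = (00010001000)·(00001111111) mod 2 = 0+0+0+0+0+0+0+1+0+0+0 mod 2 = 1
  c[8] = d·G[:,8] = (00010001000)·(00001000000) mod 2 = 0+0+0+0+0+0+0+0+0+0+0 mod 2 = 0
  c[9] = d·G[:,9] = (00010001000)·(00000100000) mod 2 = 0+0+0+0+0+0+0+0+0+0+0 mod 2 = 0
  c[10] = d·G[:,10] = (00010001000)·(00000010000) mod 2 = 0+0+0+0+0+0+0+0+0+0+0 mod 2 = 0
  c[11] = d·G[:,11] = (00010001000)·(00000001000) mod 2 = 0+0+0+0+0+0+0+1+0+0+0 mod 2 = 1
  c[12] = d·G[:,12] = (00010001000)·(00000000100) mod 2 = 0+0+0+0+0+0+0+0+0+0+0 mod 2 = 0
  c[13] = d·G[:,13] = (00010001000)·(00000000010) mod 2 = 0+0+0+0+0+0+0+0+0+0+0 mod 2 = 0
  c[14] = d·G[:,14] = (00010001000)·(00000000001) mod 2 = 0+0+0+0+0+0+0+0+0+0+0 mod 2 = 0
Codeword = 110000110001000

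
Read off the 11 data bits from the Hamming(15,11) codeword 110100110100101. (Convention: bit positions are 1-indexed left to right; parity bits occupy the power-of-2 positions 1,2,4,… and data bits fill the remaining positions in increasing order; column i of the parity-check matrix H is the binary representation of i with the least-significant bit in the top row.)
Parity bits occupy power-of-2 positions; data bits are at positions {3,5,6,7,9,10,11,12,13,14,15} (1-indexed).
Extract: c[3]=0 c[5]=0 c[6]=0 c[7]=1 c[9]=0 c[10]=1 c[11]=0 c[12]=0 c[13]=1 c[14]=0 c[15]=1
Data = 00010100101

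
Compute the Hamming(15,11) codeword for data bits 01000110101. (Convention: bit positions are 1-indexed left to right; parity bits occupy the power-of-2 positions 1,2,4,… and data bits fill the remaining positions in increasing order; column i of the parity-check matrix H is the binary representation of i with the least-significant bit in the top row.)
Codeword c = d · G (mod 2), d = 01000110101:
  c[0] = d·G[:,0] = (01000110101)·(11011010101) mod 2 = 0+1+0+0+0+0+1+0+1+0+1 mod 2 = 0
  c[1] = d·G[:,1] = (01000110101)·(10110110011) mod 2 = 0+0+0+0+0+1+1+0+0+0+1 mod 2 = 1
  c[2] = d·G[:,2] = (01000110101)·(10000000000) mod 2 = 0+0+0+0+0+0+0+0+0+0+0 mod 2 = 0
  c[3] = d·G[:,3] = (01000110101)·(01110001111) mod 2 = 0+1+0+0+0+0+0+0+1+0+1 mod 2 = 1
  c[4] = d·G[:,4] = (01000110101)·(01000000000) mod 2 = 0+1+0+0+0+0+0+0+0+0+0 mod 2 = 1
  c[5] = d·G[:,5] = (01000110101)·(00100000000) mod 2 = 0+0+0+0+0+0+0+0+0+0+0 mod 2 = 0
  c[6] = d·G[:,6] = (01000110101)·(00010000000) mod 2 = 0+0+0+0+0+0+0+0+0+0+0 mod 2 = 0
  c[7] = d·G[:,7] = (01000110101)·(00001111111) mod 2 = 0+0+0+0+0+1+1+0+1+0+1 mod 2 = 0
  c[8] = d·G[:,8] = (01000110101)·(00001000000) mod 2 = 0+0+0+0+0+0+0+0+0+0+0 mod 2 = 0
  c[9] = d·G[:,9] = (01000110101)·(00000100000) mod 2 = 0+0+0+0+0+1+0+0+0+0+0 mod 2 = 1
  c[10] = d·G[:,10] = (01000110101)·(00000010000) mod 2 = 0+0+0+0+0+0+1+0+0+0+0 mod 2 = 1
  c[11] = d·G[:,11] = (01000110101)·(00000001000) mod 2 = 0+0+0+0+0+0+0+0+0+0+0 mod 2 = 0
  c[12] = d·G[:,12] = (01000110101)·(00000000100) mod 2 = 0+0+0+0+0+0+0+0+1+0+0 mod 2 = 1
  c[13] = d·G[:,13] = (01000110101)·(00000000010) mod 2 = 0+0+0+0+0+0+0+0+0+0+0 mod 2 = 0
  c[14] = d·G[:,14] = (01000110101)·(00000000001) mod 2 = 0+0+0+0+0+0+0+0+0+0+1 mod 2 = 1
Codeword = 010110000110101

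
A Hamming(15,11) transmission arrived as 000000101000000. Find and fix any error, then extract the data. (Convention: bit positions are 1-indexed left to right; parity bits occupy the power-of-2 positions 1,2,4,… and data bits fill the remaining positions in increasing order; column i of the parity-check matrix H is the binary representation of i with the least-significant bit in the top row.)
Syndrome s = H · r^T (mod 2), r = 000000101000000:
  s[0] = (101010101010101)·(000000101000000) mod 2 = 0+0+0+0+0+0+1+0+1+0+0+0+0+0+0 mod 2 = 0
  s[1] = (011001100110011)·(000000101000000) mod 2 = 0+0+0+0+0+0+1+0+0+0+0+0+0+0+0 mod 2 = 1
  s[2] = (000111100001111)·(000000101000000) mod 2 = 0+0+0+0+0+0+1+0+0+0+0+0+0+0+0 mod 2 = 1
  s[3] = (000000011111111)·(000000101000000) mod 2 = 0+0+0+0+0+0+0+0+1+0+0+0+0+0+0 mod 2 = 1
Syndrome = 0111
Column 14 of H equals this syndrome → error at bit 14 (1-indexed).
Flip bit 14: 000000101000000 → 000000101000010
Extract data bits at positions {3,5,6,7,9,10,11,12,13,14,15}: 00011000010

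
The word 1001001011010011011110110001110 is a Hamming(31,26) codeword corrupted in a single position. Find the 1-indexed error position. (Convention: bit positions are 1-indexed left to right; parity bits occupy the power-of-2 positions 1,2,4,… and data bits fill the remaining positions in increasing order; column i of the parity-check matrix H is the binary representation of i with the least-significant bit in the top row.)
Syndrome s = H · r^T (mod 2), r = 1001001011010011011110110001110:
  s[0] = (1010101010101010101010101010101)·(1001001011010011011110110001110) mod 2 = 1+0+0+0+0+0+1+0+1+0+0+0+0+0+1+0+0+0+1+0+1+0+1+0+0+0+0+0+1+0+0 mod 2 = 0
  s[1] = (0110011001100110011001100110011)·(1001001011010011011110110001110) mod 2 = 0+0+0+0+0+0+1+0+0+1+0+0+0+0+1+0+0+1+1+0+0+0+1+0+0+0+0+0+0+1+0 mod 2 = 1
  s[2] = (0001111000011110000111100001111)·(1001001011010011011110110001110) mod 2 = 0+0+0+1+0+0+1+0+0+0+0+1+0+0+1+0+0+0+0+1+1+0+1+0+0+0+0+1+1+1+0 mod 2 = 0
  s[3] = (0000000111111110000000011111111)·(1001001011010011011110110001110) mod 2 = 0+0+0+0+0+0+0+0+1+1+0+1+0+0+1+0+0+0+0+0+0+0+0+1+0+0+0+1+1+1+0 mod 2 = 0
  s[4] = (0000000000000001111111111111111)·(1001001011010011011110110001110) mod 2 = 0+0+0+0+0+0+0+0+0+0+0+0+0+0+0+1+0+1+1+1+1+0+1+1+0+0+0+1+1+1+0 mod 2 = 0
Syndrome = 01000
Column i of H is the binary representation of i, so the syndrome is the binary index of the flipped bit.
Read s = 01000 with s[0] as LSB: 0·2^0 + 1·2^1 + 0·2^2 + 0·2^3 + 0·2^4 = 2.
Error is at bit position 2.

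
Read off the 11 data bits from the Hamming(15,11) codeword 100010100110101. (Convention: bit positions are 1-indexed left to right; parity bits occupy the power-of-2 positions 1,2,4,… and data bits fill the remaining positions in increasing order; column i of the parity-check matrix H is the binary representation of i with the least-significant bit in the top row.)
Parity bits occupy power-of-2 positions; data bits are at positions {3,5,6,7,9,10,11,12,13,14,15} (1-indexed).
Extract: c[3]=0 c[5]=1 c[6]=0 c[7]=1 c[9]=0 c[10]=1 c[11]=1 c[12]=0 c[13]=1 c[14]=0 c[15]=1
Data = 01010110101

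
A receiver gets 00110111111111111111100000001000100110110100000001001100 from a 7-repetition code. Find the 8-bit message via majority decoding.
Split into 7-bit blocks and majority-vote each:
  block 1 = 0011011: 4 ones, 3 zeros → 1
  block 2 = 1111111: 7 ones, 0 zeros → 1
  block 3 = 1111111: 7 ones, 0 zeros → 1
  block 4 = 0000000: 0 ones, 7 zeros → 0
  block 5 = 1000100: 2 ones, 5 zeros → 0
  block 6 = 1101101: 5 ones, 2 zeros → 1
  block 7 = 0000000: 0 ones, 7 zeros → 0
  block 8 = 1001100: 3 ones, 4 zeros → 0
Decoded = 11100100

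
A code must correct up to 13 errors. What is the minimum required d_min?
Correcting t errors requires d_min ≥ 2t + 1 = 2·13 + 1 = 27.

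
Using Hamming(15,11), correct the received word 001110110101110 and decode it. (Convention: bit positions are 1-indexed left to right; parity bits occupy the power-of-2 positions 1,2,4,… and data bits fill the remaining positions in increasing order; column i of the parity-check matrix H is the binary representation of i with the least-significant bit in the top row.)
Syndrome s = H · r^T (mod 2), r = 001110110101110:
  s[0] = (101010101010101)·(001110110101110) mod 2 = 0+0+1+0+1+0+1+0+0+0+0+0+1+0+0 mod 2 = 0
  s[1] = (011001100110011)·(001110110101110) mod 2 = 0+0+1+0+0+0+1+0+0+1+0+0+0+1+0 mod 2 = 0
  s[2] = (000111100001111)·(001110110101110) mod 2 = 0+0+0+1+1+0+1+0+0+0+0+1+1+1+0 mod 2 = 0
  s[3] = (000000011111111)·(001110110101110) mod 2 = 0+0+0+0+0+0+0+1+0+1+0+1+1+1+0 mod 2 = 1
Syndrome = 0001
Column 8 of H equals this syndrome → error at bit 8 (1-indexed).
Flip bit 8: 001110110101110 → 001110100101110
Extract data bits at positions {3,5,6,7,9,10,11,12,13,14,15}: 11010101110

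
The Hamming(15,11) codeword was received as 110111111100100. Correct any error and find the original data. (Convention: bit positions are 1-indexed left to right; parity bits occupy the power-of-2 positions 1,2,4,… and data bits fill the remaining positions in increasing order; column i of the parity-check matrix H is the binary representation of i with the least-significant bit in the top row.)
Syndrome s = H · r^T (mod 2), r = 110111111100100:
  s[0] = (101010101010101)·(110111111100100) mod 2 = 1+0+0+0+1+0+1+0+1+0+0+0+1+0+0 mod 2 = 1
  s[1] = (011001100110011)·(110111111100100) mod 2 = 0+1+0+0+0+1+1+0+0+1+0+0+0+0+0 mod 2 = 0
  s[2] = (000111100001111)·(110111111100100) mod 2 = 0+0+0+1+1+1+1+0+0+0+0+0+1+0+0 mod 2 = 1
  s[3] = (000000011111111)·(110111111100100) mod 2 = 0+0+0+0+0+0+0+1+1+1+0+0+1+0+0 mod 2 = 0
Syndrome = 1010
Column 5 of H equals this syndrome → error at bit 5 (1-indexed).
Flip bit 5: 110111111100100 → 110101111100100
Extract data bits at positions {3,5,6,7,9,10,11,12,13,14,15}: 00111100100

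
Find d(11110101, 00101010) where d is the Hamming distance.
XOR = 11011111, count of 1s = 7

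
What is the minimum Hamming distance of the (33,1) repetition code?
d_min = 33 (the only two codewords are 0…0 and 1…1, differing in all 33 positions).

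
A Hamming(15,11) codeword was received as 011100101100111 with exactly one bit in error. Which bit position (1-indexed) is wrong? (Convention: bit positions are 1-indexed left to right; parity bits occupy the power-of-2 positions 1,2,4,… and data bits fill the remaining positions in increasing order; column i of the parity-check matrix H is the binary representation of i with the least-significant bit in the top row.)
Syndrome s = H · r^T (mod 2), r = 011100101100111:
  s[0] = (101010101010101)·(011100101100111) mod 2 = 0+0+1+0+0+0+1+0+1+0+0+0+1+0+1 mod 2 = 1
  s[1] = (011001100110011)·(011100101100111) mod 2 = 0+1+1+0+0+0+1+0+0+1+0+0+0+1+1 mod 2 = 0
  s[2] = (000111100001111)·(011100101100111) mod 2 = 0+0+0+1+0+0+1+0+0+0+0+0+1+1+1 mod 2 = 1
  s[3] = (000000011111111)·(011100101100111) mod 2 = 0+0+0+0+0+0+0+0+1+1+0+0+1+1+1 mod 2 = 1
Syndrome = 1011
Column i of H is the binary representation of i, so the syndrome is the binary index of the flipped bit.
Read s = 1011 with s[0] as LSB: 1·2^0 + 0·2^1 + 1·2^2 + 1·2^3 = 13.
Error is at bit position 13.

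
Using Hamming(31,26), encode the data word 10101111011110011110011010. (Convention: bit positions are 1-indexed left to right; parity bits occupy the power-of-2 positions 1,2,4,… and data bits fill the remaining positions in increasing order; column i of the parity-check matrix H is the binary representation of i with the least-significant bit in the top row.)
Codeword c = d · G (mod 2), d = 10101111011110011110011010:
  c[0] = d·G[:,0] = (10101111011110011110011010)·(11011010101101010101010101) mod 2 = 1+0+0+0+1+0+1+0+0+0+1+1+0+0+0+1+0+1+0+0+0+1+0+0+0+0 mod 2 = 0
  c[1] = d·G[:,1] = (10101111011110011110011010)·(10110110011011001100110011) mod 2 = 1+0+1+0+0+1+1+0+0+1+1+0+1+0+0+0+1+1+0+0+0+1+0+0+1+0 mod 2 = 1
  c[2] = d·G[:,2] = (10101111011110011110011010)·(10000000000000000000000000) mod 2 = 1+0+0+0+0+0+0+0+0+0+0+0+0+0+0+0+0+0+0+0+0+0+0+0+0+0 mod 2 = 1
  c[3] = d·G[:,3] = (10101111011110011110011010)·(01110001111000111100001111) mod 2 = 0+0+1+0+0+0+0+1+0+1+1+0+0+0+0+1+1+1+0+0+0+0+1+0+1+0 mod 2 = 1
  c[4] = d·G[:,4] = (10101111011110011110011010)·(01000000000000000000000000) mod 2 = 0+0+0+0+0+0+0+0+0+0+0+0+0+0+0+0+0+0+0+0+0+0+0+0+0+0 mod 2 = 0
  c[5] = d·G[:,5] = (10101111011110011110011010)·(00100000000000000000000000) mod 2 = 0+0+1+0+0+0+0+0+0+0+0+0+0+0+0+0+0+0+0+0+0+0+0+0+0+0 mod 2 = 1
  c[6] = d·G[:,6] = (10101111011110011110011010)·(00010000000000000000000000) mod 2 = 0+0+0+0+0+0+0+0+0+0+0+0+0+0+0+0+0+0+0+0+0+0+0+0+0+0 mod 2 = 0
  c[7] = d·G[:,7] = (10101111011110011110011010)·(00001111111000000011111111) mod 2 = 0+0+0+0+1+1+1+1+0+1+1+0+0+0+0+0+0+0+1+0+0+1+1+0+1+0 mod 2 = 0
  c[8] = d·G[:,8] = (10101111011110011110011010)·(00001000000000000000000000) mod 2 = 0+0+0+0+1+0+0+0+0+0+0+0+0+0+0+0+0+0+0+0+0+0+0+0+0+0 mod 2 = 1
  c[9] = d·G[:,9] = (10101111011110011110011010)·(00000100000000000000000000) mod 2 = 0+0+0+0+0+1+0+0+0+0+0+0+0+0+0+0+0+0+0+0+0+0+0+0+0+0 mod 2 = 1
  c[10] = d·G[:,10] = (10101111011110011110011010)·(00000010000000000000000000) mod 2 = 0+0+0+0+0+0+1+0+0+0+0+0+0+0+0+0+0+0+0+0+0+0+0+0+0+0 mod 2 = 1
  c[11] = d·G[:,11] = (10101111011110011110011010)·(00000001000000000000000000) mod 2 = 0+0+0+0+0+0+0+1+0+0+0+0+0+0+0+0+0+0+0+0+0+0+0+0+0+0 mod 2 = 1
  c[12] = d·G[:,12] = (10101111011110011110011010)·(00000000100000000000000000) mod 2 = 0+0+0+0+0+0+0+0+0+0+0+0+0+0+0+0+0+0+0+0+0+0+0+0+0+0 mod 2 = 0
  c[13] = d·G[:,13] = (10101111011110011110011010)·(00000000010000000000000000) mod 2 = 0+0+0+0+0+0+0+0+0+1+0+0+0+0+0+0+0+0+0+0+0+0+0+0+0+0 mod 2 = 1
  c[14] = d·G[:,14] = (10101111011110011110011010)·(00000000001000000000000000) mod 2 = 0+0+0+0+0+0+0+0+0+0+1+0+0+0+0+0+0+0+0+0+0+0+0+0+0+0 mod 2 = 1
  c[15] = d·G[:,15] = (10101111011110011110011010)·(00000000000111111111111111) mod 2 = 0+0+0+0+0+0+0+0+0+0+0+1+1+0+0+1+1+1+1+0+0+1+1+0+1+0 mod 2 = 1
  c[16] = d·G[:,16] = (10101111011110011110011010)·(00000000000100000000000000) mod 2 = 0+0+0+0+0+0+0+0+0+0+0+1+0+0+0+0+0+0+0+0+0+0+0+0+0+0 mod 2 = 1
  c[17] = d·G[:,17] = (10101111011110011110011010)·(00000000000010000000000000) mod 2 = 0+0+0+0+0+0+0+0+0+0+0+0+1+0+0+0+0+0+0+0+0+0+0+0+0+0 mod 2 = 1
  c[18] = d·G[:,18] = (10101111011110011110011010)·(00000000000001000000000000) mod 2 = 0+0+0+0+0+0+0+0+0+0+0+0+0+0+0+0+0+0+0+0+0+0+0+0+0+0 mod 2 = 0
  c[19] = d·G[:,19] = (10101111011110011110011010)·(00000000000000100000000000) mod 2 = 0+0+0+0+0+0+0+0+0+0+0+0+0+0+0+0+0+0+0+0+0+0+0+0+0+0 mod 2 = 0
  c[20] = d·G[:,20] = (10101111011110011110011010)·(00000000000000010000000000) mod 2 = 0+0+0+0+0+0+0+0+0+0+0+0+0+0+0+1+0+0+0+0+0+0+0+0+0+0 mod 2 = 1
  c[21] = d·G[:,21] = (10101111011110011110011010)·(00000000000000001000000000) mod 2 = 0+0+0+0+0+0+0+0+0+0+0+0+0+0+0+0+1+0+0+0+0+0+0+0+0+0 mod 2 = 1
  c[22] = d·G[:,22] = (10101111011110011110011010)·(00000000000000000100000000) mod 2 = 0+0+0+0+0+0+0+0+0+0+0+0+0+0+0+0+0+1+0+0+0+0+0+0+0+0 mod 2 = 1
  c[23] = d·G[:,23] = (10101111011110011110011010)·(00000000000000000010000000) mod 2 = 0+0+0+0+0+0+0+0+0+0+0+0+0+0+0+0+0+0+1+0+0+0+0+0+0+0 mod 2 = 1
  c[24] = d·G[:,24] = (10101111011110011110011010)·(00000000000000000001000000) mod 2 = 0+0+0+0+0+0+0+0+0+0+0+0+0+0+0+0+0+0+0+0+0+0+0+0+0+0 mod 2 = 0
  c[25] = d·G[:,25] = (10101111011110011110011010)·(00000000000000000000100000) mod 2 = 0+0+0+0+0+0+0+0+0+0+0+0+0+0+0+0+0+0+0+0+0+0+0+0+0+0 mod 2 = 0
  c[26] = d·G[:,26] = (10101111011110011110011010)·(00000000000000000000010000) mod 2 = 0+0+0+0+0+0+0+0+0+0+0+0+0+0+0+0+0+0+0+0+0+1+0+0+0+0 mod 2 = 1
  c[27] = d·G[:,27] = (10101111011110011110011010)·(00000000000000000000001000) mod 2 = 0+0+0+0+0+0+0+0+0+0+0+0+0+0+0+0+0+0+0+0+0+0+1+0+0+0 mod 2 = 1
  c[28] = d·G[:,28] = (10101111011110011110011010)·(00000000000000000000000100) mod 2 = 0+0+0+0+0+0+0+0+0+0+0+0+0+0+0+0+0+0+0+0+0+0+0+0+0+0 mod 2 = 0
  c[29] = d·G[:,29] = (10101111011110011110011010)·(00000000000000000000000010) mod 2 = 0+0+0+0+0+0+0+0+0+0+0+0+0+0+0+0+0+0+0+0+0+0+0+0+1+0 mod 2 = 1
  c[30] = d·G[:,30] = (10101111011110011110011010)·(00000000000000000000000001) mod 2 = 0+0+0+0+0+0+0+0+0+0+0+0+0+0+0+0+0+0+0+0+0+0+0+0+0+0 mod 2 = 0
Codeword = 0111010011110111110011110011010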